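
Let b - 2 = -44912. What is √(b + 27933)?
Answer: I*√16977 ≈ 130.3*I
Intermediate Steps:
b = -44910 (b = 2 - 44912 = -44910)
√(b + 27933) = √(-44910 + 27933) = √(-16977) = I*√16977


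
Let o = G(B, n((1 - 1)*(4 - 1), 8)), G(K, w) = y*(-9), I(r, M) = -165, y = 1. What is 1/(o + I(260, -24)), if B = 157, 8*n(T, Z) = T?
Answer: -1/174 ≈ -0.0057471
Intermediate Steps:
n(T, Z) = T/8
G(K, w) = -9 (G(K, w) = 1*(-9) = -9)
o = -9
1/(o + I(260, -24)) = 1/(-9 - 165) = 1/(-174) = -1/174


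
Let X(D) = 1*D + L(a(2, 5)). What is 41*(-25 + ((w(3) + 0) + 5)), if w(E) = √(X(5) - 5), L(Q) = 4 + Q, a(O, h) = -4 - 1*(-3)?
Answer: -820 + 41*√3 ≈ -748.99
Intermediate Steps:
a(O, h) = -1 (a(O, h) = -4 + 3 = -1)
X(D) = 3 + D (X(D) = 1*D + (4 - 1) = D + 3 = 3 + D)
w(E) = √3 (w(E) = √((3 + 5) - 5) = √(8 - 5) = √3)
41*(-25 + ((w(3) + 0) + 5)) = 41*(-25 + ((√3 + 0) + 5)) = 41*(-25 + (√3 + 5)) = 41*(-25 + (5 + √3)) = 41*(-20 + √3) = -820 + 41*√3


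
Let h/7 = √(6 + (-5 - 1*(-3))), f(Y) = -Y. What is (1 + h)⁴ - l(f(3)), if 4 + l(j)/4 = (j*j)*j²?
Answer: 50317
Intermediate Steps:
h = 14 (h = 7*√(6 + (-5 - 1*(-3))) = 7*√(6 + (-5 + 3)) = 7*√(6 - 2) = 7*√4 = 7*2 = 14)
l(j) = -16 + 4*j⁴ (l(j) = -16 + 4*((j*j)*j²) = -16 + 4*(j²*j²) = -16 + 4*j⁴)
(1 + h)⁴ - l(f(3)) = (1 + 14)⁴ - (-16 + 4*(-1*3)⁴) = 15⁴ - (-16 + 4*(-3)⁴) = 50625 - (-16 + 4*81) = 50625 - (-16 + 324) = 50625 - 1*308 = 50625 - 308 = 50317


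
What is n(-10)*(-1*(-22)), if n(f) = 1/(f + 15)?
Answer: 22/5 ≈ 4.4000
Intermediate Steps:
n(f) = 1/(15 + f)
n(-10)*(-1*(-22)) = (-1*(-22))/(15 - 10) = 22/5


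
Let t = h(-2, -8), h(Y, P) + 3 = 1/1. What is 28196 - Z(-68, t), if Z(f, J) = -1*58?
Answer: 28254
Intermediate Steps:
h(Y, P) = -2 (h(Y, P) = -3 + 1/1 = -3 + 1 = -2)
t = -2
Z(f, J) = -58
28196 - Z(-68, t) = 28196 - 1*(-58) = 28196 + 58 = 28254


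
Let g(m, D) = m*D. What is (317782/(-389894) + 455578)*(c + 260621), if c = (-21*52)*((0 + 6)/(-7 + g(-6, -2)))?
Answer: 23030257461765535/194947 ≈ 1.1814e+11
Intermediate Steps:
g(m, D) = D*m
c = -6552/5 (c = (-21*52)*((0 + 6)/(-7 - 2*(-6))) = -6552/(-7 + 12) = -6552/5 ≈ -1310.4)
(317782/(-389894) + 455578)*(c + 260621) = (317782/(-389894) + 455578)*(-6552/5 + 260621) = (317782*(-1/389894) + 455578)*(1296553/5) = (-158891/194947 + 455578)*(1296553/5) = (88813405475/194947)*(1296553/5) = 23030257461765535/194947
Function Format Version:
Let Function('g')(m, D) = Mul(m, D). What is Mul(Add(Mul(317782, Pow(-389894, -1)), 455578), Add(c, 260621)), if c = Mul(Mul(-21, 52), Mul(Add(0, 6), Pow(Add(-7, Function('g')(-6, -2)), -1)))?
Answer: Rational(23030257461765535, 194947) ≈ 1.1814e+11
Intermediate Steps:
Function('g')(m, D) = Mul(D, m)
c = Rational(-6552, 5) (c = Mul(Mul(-21, 52), Mul(Add(0, 6), Pow(Add(-7, Mul(-2, -6)), -1))) = Mul(-1092, Mul(6, Pow(Add(-7, 12), -1))) = Mul(-1092, Mul(6, Pow(5, -1))) = Mul(-1092, Mul(6, Rational(1, 5))) = Mul(-1092, Rational(6, 5)) = Rational(-6552, 5) ≈ -1310.4)
Mul(Add(Mul(317782, Pow(-389894, -1)), 455578), Add(c, 260621)) = Mul(Add(Mul(317782, Pow(-389894, -1)), 455578), Add(Rational(-6552, 5), 260621)) = Mul(Add(Mul(317782, Rational(-1, 389894)), 455578), Rational(1296553, 5)) = Mul(Add(Rational(-158891, 194947), 455578), Rational(1296553, 5)) = Mul(Rational(88813405475, 194947), Rational(1296553, 5)) = Rational(23030257461765535, 194947)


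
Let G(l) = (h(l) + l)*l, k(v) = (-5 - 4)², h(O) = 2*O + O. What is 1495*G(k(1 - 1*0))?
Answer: 39234780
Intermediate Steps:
h(O) = 3*O
k(v) = 81 (k(v) = (-9)² = 81)
G(l) = 4*l² (G(l) = (3*l + l)*l = (4*l)*l = 4*l²)
1495*G(k(1 - 1*0)) = 1495*(4*81²) = 1495*(4*6561) = 1495*26244 = 39234780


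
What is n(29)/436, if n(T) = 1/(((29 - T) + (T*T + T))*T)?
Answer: 1/11000280 ≈ 9.0907e-8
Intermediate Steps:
n(T) = 1/(T*(29 + T²)) (n(T) = 1/(((29 - T) + (T² + T))*T) = 1/(((29 - T) + (T + T²))*T) = 1/((29 + T²)*T) = 1/(T*(29 + T²)))
n(29)/436 = (1/(29*(29 + 29²)))/436 = (1/(29*(29 + 841)))*(1/436) = ((1/29)/870)*(1/436) = ((1/29)*(1/870))*(1/436) = (1/25230)*(1/436) = 1/11000280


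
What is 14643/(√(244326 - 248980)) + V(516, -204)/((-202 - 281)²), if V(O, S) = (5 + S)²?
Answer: 39601/233289 - 14643*I*√4654/4654 ≈ 0.16975 - 214.64*I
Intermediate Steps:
14643/(√(244326 - 248980)) + V(516, -204)/((-202 - 281)²) = 14643/(√(244326 - 248980)) + (5 - 204)²/((-202 - 281)²) = 14643/(√(-4654)) + (-199)²/((-483)²) = 14643/((I*√4654)) + 39601/233289 = 14643*(-I*√4654/4654) + 39601*(1/233289) = -14643*I*√4654/4654 + 39601/233289 = 39601/233289 - 14643*I*√4654/4654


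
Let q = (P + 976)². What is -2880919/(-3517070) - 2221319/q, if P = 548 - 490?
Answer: -2366191290483/1880148246460 ≈ -1.2585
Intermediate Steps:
P = 58
q = 1069156 (q = (58 + 976)² = 1034² = 1069156)
-2880919/(-3517070) - 2221319/q = -2880919/(-3517070) - 2221319/1069156 = -2880919*(-1/3517070) - 2221319*1/1069156 = 2880919/3517070 - 2221319/1069156 = -2366191290483/1880148246460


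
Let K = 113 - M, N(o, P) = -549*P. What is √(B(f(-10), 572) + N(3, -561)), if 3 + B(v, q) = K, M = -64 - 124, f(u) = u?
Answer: √308287 ≈ 555.24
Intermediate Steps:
M = -188
K = 301 (K = 113 - 1*(-188) = 113 + 188 = 301)
B(v, q) = 298 (B(v, q) = -3 + 301 = 298)
√(B(f(-10), 572) + N(3, -561)) = √(298 - 549*(-561)) = √(298 + 307989) = √308287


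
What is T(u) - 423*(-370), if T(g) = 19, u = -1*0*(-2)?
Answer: 156529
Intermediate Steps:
u = 0 (u = 0*(-2) = 0)
T(u) - 423*(-370) = 19 - 423*(-370) = 19 + 156510 = 156529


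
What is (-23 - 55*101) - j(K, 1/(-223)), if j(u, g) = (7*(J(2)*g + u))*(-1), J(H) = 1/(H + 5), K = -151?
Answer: -1479606/223 ≈ -6635.0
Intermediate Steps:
J(H) = 1/(5 + H)
j(u, g) = -g - 7*u (j(u, g) = (7*(g/(5 + 2) + u))*(-1) = (7*(g/7 + u))*(-1) = (7*(u + g/7))*(-1) = (g + 7*u)*(-1) = -g - 7*u)
(-23 - 55*101) - j(K, 1/(-223)) = (-23 - 55*101) - (-1/(-223) - 7*(-151)) = (-23 - 5555) - (-1*(-1/223) + 1057) = -5578 - (1/223 + 1057) = -5578 - 1*235712/223 = -5578 - 235712/223 = -1479606/223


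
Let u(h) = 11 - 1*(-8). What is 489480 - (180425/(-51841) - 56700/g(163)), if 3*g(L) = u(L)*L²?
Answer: 12809746002002255/26169907051 ≈ 4.8948e+5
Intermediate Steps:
u(h) = 19 (u(h) = 11 + 8 = 19)
g(L) = 19*L²/3 (g(L) = (19*L²)/3 = 19*L²/3)
489480 - (180425/(-51841) - 56700/g(163)) = 489480 - (180425/(-51841) - 56700/((19/3)*163²)) = 489480 - (180425*(-1/51841) - 56700/((19/3)*26569)) = 489480 - (-180425/51841 - 56700/504811/3) = 489480 - (-180425/51841 - 56700*3/504811) = 489480 - (-180425/51841 - 170100/504811) = 489480 - 1*(-99898678775/26169907051) = 489480 + 99898678775/26169907051 = 12809746002002255/26169907051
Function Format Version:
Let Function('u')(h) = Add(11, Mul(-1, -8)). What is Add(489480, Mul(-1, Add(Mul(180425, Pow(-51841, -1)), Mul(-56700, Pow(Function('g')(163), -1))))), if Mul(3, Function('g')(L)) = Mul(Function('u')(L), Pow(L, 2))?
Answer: Rational(12809746002002255, 26169907051) ≈ 4.8948e+5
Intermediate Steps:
Function('u')(h) = 19 (Function('u')(h) = Add(11, 8) = 19)
Function('g')(L) = Mul(Rational(19, 3), Pow(L, 2)) (Function('g')(L) = Mul(Rational(1, 3), Mul(19, Pow(L, 2))) = Mul(Rational(19, 3), Pow(L, 2)))
Add(489480, Mul(-1, Add(Mul(180425, Pow(-51841, -1)), Mul(-56700, Pow(Function('g')(163), -1))))) = Add(489480, Mul(-1, Add(Mul(180425, Pow(-51841, -1)), Mul(-56700, Pow(Mul(Rational(19, 3), Pow(163, 2)), -1))))) = Add(489480, Mul(-1, Add(Mul(180425, Rational(-1, 51841)), Mul(-56700, Pow(Mul(Rational(19, 3), 26569), -1))))) = Add(489480, Mul(-1, Add(Rational(-180425, 51841), Mul(-56700, Pow(Rational(504811, 3), -1))))) = Add(489480, Mul(-1, Add(Rational(-180425, 51841), Mul(-56700, Rational(3, 504811))))) = Add(489480, Mul(-1, Add(Rational(-180425, 51841), Rational(-170100, 504811)))) = Add(489480, Mul(-1, Rational(-99898678775, 26169907051))) = Add(489480, Rational(99898678775, 26169907051)) = Rational(12809746002002255, 26169907051)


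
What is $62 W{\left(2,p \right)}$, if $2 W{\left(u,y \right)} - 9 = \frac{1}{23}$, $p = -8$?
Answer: $\frac{6448}{23} \approx 280.35$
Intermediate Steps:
$W{\left(u,y \right)} = \frac{104}{23}$ ($W{\left(u,y \right)} = \frac{9}{2} + \frac{1}{2 \cdot 23} = \frac{9}{2} + \frac{1}{2} \cdot \frac{1}{23} = \frac{9}{2} + \frac{1}{46} = \frac{104}{23}$)
$62 W{\left(2,p \right)} = 62 \cdot \frac{104}{23} = \frac{6448}{23}$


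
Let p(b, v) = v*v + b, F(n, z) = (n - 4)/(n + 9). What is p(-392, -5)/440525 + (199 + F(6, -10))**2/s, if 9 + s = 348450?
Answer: 156066639326/1381472743725 ≈ 0.11297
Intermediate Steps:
s = 348441 (s = -9 + 348450 = 348441)
F(n, z) = (-4 + n)/(9 + n)
p(b, v) = b + v**2 (p(b, v) = v**2 + b = b + v**2)
p(-392, -5)/440525 + (199 + F(6, -10))**2/s = (-392 + (-5)**2)/440525 + (199 + (-4 + 6)/(9 + 6))**2/348441 = (-392 + 25)*(1/440525) + (199 + 2/15)**2*(1/348441) = -367*1/440525 + (199 + (1/15)*2)**2*(1/348441) = -367/440525 + (199 + 2/15)**2*(1/348441) = -367/440525 + (2987/15)**2*(1/348441) = -367/440525 + (8922169/225)*(1/348441) = -367/440525 + 8922169/78399225 = 156066639326/1381472743725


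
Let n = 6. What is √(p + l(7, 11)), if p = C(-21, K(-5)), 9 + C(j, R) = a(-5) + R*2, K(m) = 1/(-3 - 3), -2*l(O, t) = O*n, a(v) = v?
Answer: I*√318/3 ≈ 5.9442*I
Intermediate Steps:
l(O, t) = -3*O (l(O, t) = -O*6/2 = -3*O)
K(m) = -⅙ (K(m) = 1/(-6) = -⅙)
C(j, R) = -14 + 2*R (C(j, R) = -9 + (-5 + R*2) = -9 + (-5 + 2*R) = -14 + 2*R)
p = -43/3 (p = -14 + 2*(-⅙) = -14 - ⅓ = -43/3 ≈ -14.333)
√(p + l(7, 11)) = √(-43/3 - 3*7) = √(-43/3 - 21) = √(-106/3) = I*√318/3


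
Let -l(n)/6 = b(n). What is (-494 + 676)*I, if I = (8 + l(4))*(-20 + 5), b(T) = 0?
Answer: -21840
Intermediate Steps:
l(n) = 0 (l(n) = -6*0 = 0)
I = -120 (I = (8 + 0)*(-20 + 5) = 8*(-15) = -120)
(-494 + 676)*I = (-494 + 676)*(-120) = 182*(-120) = -21840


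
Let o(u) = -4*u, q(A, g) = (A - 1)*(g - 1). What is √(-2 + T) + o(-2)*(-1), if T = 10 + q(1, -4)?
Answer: -8 + 2*√2 ≈ -5.1716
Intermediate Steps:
q(A, g) = (-1 + A)*(-1 + g)
T = 10 (T = 10 + (1 - 1*1 - 1*(-4) + 1*(-4)) = 10 + (1 - 1 + 4 - 4) = 10 + 0 = 10)
√(-2 + T) + o(-2)*(-1) = √(-2 + 10) - 4*(-2)*(-1) = √8 + 8*(-1) = 2*√2 - 8 = -8 + 2*√2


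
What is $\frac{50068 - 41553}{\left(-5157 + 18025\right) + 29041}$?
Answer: $\frac{8515}{41909} \approx 0.20318$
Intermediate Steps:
$\frac{50068 - 41553}{\left(-5157 + 18025\right) + 29041} = \frac{8515}{12868 + 29041} = \frac{8515}{41909}$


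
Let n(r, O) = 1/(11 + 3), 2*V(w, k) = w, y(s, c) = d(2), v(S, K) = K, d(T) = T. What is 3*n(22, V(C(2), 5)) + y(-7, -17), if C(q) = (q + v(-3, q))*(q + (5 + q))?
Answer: 31/14 ≈ 2.2143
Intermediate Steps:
C(q) = 2*q*(5 + 2*q) (C(q) = (q + q)*(q + (5 + q)) = (2*q)*(5 + 2*q) = 2*q*(5 + 2*q))
y(s, c) = 2
V(w, k) = w/2
n(r, O) = 1/14
3*n(22, V(C(2), 5)) + y(-7, -17) = 3*(1/14) + 2 = 3/14 + 2 = 31/14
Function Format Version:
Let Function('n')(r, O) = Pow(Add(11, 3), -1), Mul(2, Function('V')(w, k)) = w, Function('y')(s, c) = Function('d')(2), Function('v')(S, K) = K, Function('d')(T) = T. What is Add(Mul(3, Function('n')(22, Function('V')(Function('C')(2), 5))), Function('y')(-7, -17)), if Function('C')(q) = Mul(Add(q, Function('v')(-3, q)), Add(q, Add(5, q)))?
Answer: Rational(31, 14) ≈ 2.2143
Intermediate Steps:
Function('C')(q) = Mul(2, q, Add(5, Mul(2, q))) (Function('C')(q) = Mul(Add(q, q), Add(q, Add(5, q))) = Mul(Mul(2, q), Add(5, Mul(2, q))) = Mul(2, q, Add(5, Mul(2, q))))
Function('y')(s, c) = 2
Function('V')(w, k) = Mul(Rational(1, 2), w)
Function('n')(r, O) = Rational(1, 14) (Function('n')(r, O) = Pow(14, -1) = Rational(1, 14))
Add(Mul(3, Function('n')(22, Function('V')(Function('C')(2), 5))), Function('y')(-7, -17)) = Add(Mul(3, Rational(1, 14)), 2) = Add(Rational(3, 14), 2) = Rational(31, 14)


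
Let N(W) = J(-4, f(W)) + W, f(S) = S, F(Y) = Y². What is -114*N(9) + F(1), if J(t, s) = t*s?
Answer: 3079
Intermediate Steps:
J(t, s) = s*t
N(W) = -3*W (N(W) = W*(-4) + W = -4*W + W = -3*W)
-114*N(9) + F(1) = -(-342)*9 + 1² = -114*(-27) + 1 = 3078 + 1 = 3079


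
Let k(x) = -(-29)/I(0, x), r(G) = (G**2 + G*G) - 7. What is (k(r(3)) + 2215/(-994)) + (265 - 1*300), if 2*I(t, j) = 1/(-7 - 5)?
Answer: -728829/994 ≈ -733.23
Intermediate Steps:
I(t, j) = -1/24 (I(t, j) = 1/(2*(-7 - 5)) = (1/2)/(-12) = (1/2)*(-1/12) = -1/24)
r(G) = -7 + 2*G**2 (r(G) = (G**2 + G**2) - 7 = 2*G**2 - 7 = -7 + 2*G**2)
k(x) = -696 (k(x) = -(-29)/(-1/24) = -(-29)*(-24) = -1*696 = -696)
(k(r(3)) + 2215/(-994)) + (265 - 1*300) = (-696 + 2215/(-994)) + (265 - 1*300) = (-696 + 2215*(-1/994)) + (265 - 300) = (-696 - 2215/994) - 35 = -694039/994 - 35 = -728829/994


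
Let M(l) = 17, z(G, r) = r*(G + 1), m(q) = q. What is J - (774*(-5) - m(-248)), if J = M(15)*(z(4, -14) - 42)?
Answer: 1718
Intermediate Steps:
z(G, r) = r*(1 + G)
J = -1904 (J = 17*(-14*(1 + 4) - 42) = 17*(-14*5 - 42) = 17*(-70 - 42) = 17*(-112) = -1904)
J - (774*(-5) - m(-248)) = -1904 - (774*(-5) - 1*(-248)) = -1904 - (-3870 + 248) = -1904 - 1*(-3622) = -1904 + 3622 = 1718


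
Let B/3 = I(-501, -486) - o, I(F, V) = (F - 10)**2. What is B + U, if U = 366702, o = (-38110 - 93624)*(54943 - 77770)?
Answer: -9020125989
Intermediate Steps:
I(F, V) = (-10 + F)**2
o = 3007092018 (o = -131734*(-22827) = 3007092018)
B = -9020492691 (B = 3*((-10 - 501)**2 - 1*3007092018) = 3*((-511)**2 - 3007092018) = 3*(261121 - 3007092018) = 3*(-3006830897) = -9020492691)
B + U = -9020492691 + 366702 = -9020125989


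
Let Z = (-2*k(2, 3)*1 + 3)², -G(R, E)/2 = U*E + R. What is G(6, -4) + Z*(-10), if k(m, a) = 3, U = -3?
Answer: -126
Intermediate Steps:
G(R, E) = -2*R + 6*E (G(R, E) = -2*(-3*E + R) = -2*(R - 3*E) = -2*R + 6*E)
Z = 9 (Z = (-2*3*1 + 3)² = (-6*1 + 3)² = (-6 + 3)² = (-3)² = 9)
G(6, -4) + Z*(-10) = (-2*6 + 6*(-4)) + 9*(-10) = (-12 - 24) - 90 = -36 - 90 = -126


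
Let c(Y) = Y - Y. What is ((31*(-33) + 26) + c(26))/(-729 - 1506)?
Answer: 997/2235 ≈ 0.44608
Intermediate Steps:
c(Y) = 0
((31*(-33) + 26) + c(26))/(-729 - 1506) = ((31*(-33) + 26) + 0)/(-729 - 1506) = ((-1023 + 26) + 0)/(-2235) = (-997 + 0)*(-1/2235) = -997*(-1/2235) = 997/2235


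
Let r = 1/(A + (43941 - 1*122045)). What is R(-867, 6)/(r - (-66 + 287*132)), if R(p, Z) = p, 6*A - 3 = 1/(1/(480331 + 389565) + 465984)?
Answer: 54898177630459899941/2394624316414789625144 ≈ 0.022926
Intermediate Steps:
A = 1216073722891/2432145705990 (A = 1/2 + 1/(6*(1/(480331 + 389565) + 465984)) = 1/2 + 1/(6*(1/869896 + 465984)) = 1/2 + 1/(6*(405357617665/869896)) = 1/2 + (1/6)*(869896/405357617665) = 1/2 + 434948/1216072852995 = 1216073722891/2432145705990 ≈ 0.50000)
r = -2432145705990/189959092146920069 (r = 1/(1216073722891/2432145705990 + (43941 - 1*122045)) = 1/(1216073722891/2432145705990 + (43941 - 122045)) = 1/(1216073722891/2432145705990 - 78104) = 1/(-189959092146920069/2432145705990) = -2432145705990/189959092146920069 ≈ -1.2804e-5)
R(-867, 6)/(r - (-66 + 287*132)) = -867/(-2432145705990/189959092146920069 - (-66 + 287*132)) = -867/(-2432145705990/189959092146920069 - (-66 + 37884)) = -867/(-2432145705990/189959092146920069 - 1*37818) = -867/(-2432145705990/189959092146920069 - 37818) = -867/(-7183872949244368875432/189959092146920069) = -867*(-189959092146920069/7183872949244368875432) = 54898177630459899941/2394624316414789625144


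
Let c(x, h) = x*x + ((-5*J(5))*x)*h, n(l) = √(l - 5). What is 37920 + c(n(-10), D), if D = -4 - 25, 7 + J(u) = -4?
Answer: 37905 - 1595*I*√15 ≈ 37905.0 - 6177.4*I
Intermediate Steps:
J(u) = -11 (J(u) = -7 - 4 = -11)
D = -29
n(l) = √(-5 + l)
c(x, h) = x² + 55*h*x (c(x, h) = x*x + ((-5*(-11))*x)*h = x² + (55*x)*h = x² + 55*h*x)
37920 + c(n(-10), D) = 37920 + √(-5 - 10)*(√(-5 - 10) + 55*(-29)) = 37920 + √(-15)*(√(-15) - 1595) = 37920 + (I*√15)*(I*√15 - 1595) = 37920 + (I*√15)*(-1595 + I*√15) = 37920 + I*√15*(-1595 + I*√15)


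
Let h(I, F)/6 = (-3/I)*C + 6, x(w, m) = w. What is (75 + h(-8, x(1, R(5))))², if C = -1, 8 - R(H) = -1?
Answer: 189225/16 ≈ 11827.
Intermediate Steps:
R(H) = 9 (R(H) = 8 - 1*(-1) = 8 + 1 = 9)
h(I, F) = 36 + 18/I (h(I, F) = 6*(-3/I*(-1) + 6) = 6*(3/I + 6) = 6*(6 + 3/I) = 36 + 18/I)
(75 + h(-8, x(1, R(5))))² = (75 + (36 + 18/(-8)))² = (75 + (36 + 18*(-⅛)))² = (75 + (36 - 9/4))² = (75 + 135/4)² = (435/4)² = 189225/16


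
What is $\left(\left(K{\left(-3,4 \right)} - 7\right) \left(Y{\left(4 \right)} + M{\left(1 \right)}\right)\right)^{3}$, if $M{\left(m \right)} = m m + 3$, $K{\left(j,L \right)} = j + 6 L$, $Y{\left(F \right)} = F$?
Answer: $1404928$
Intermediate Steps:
$M{\left(m \right)} = 3 + m^{2}$ ($M{\left(m \right)} = m^{2} + 3 = 3 + m^{2}$)
$\left(\left(K{\left(-3,4 \right)} - 7\right) \left(Y{\left(4 \right)} + M{\left(1 \right)}\right)\right)^{3} = \left(\left(\left(-3 + 6 \cdot 4\right) - 7\right) \left(4 + \left(3 + 1^{2}\right)\right)\right)^{3} = \left(\left(\left(-3 + 24\right) - 7\right) \left(4 + \left(3 + 1\right)\right)\right)^{3} = \left(\left(21 - 7\right) \left(4 + 4\right)\right)^{3} = \left(14 \cdot 8\right)^{3} = 112^{3} = 1404928$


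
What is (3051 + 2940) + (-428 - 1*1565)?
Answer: 3998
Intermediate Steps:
(3051 + 2940) + (-428 - 1*1565) = 5991 + (-428 - 1565) = 5991 - 1993 = 3998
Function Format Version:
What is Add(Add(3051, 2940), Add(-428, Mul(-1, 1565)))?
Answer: 3998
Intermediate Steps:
Add(Add(3051, 2940), Add(-428, Mul(-1, 1565))) = Add(5991, Add(-428, -1565)) = Add(5991, -1993) = 3998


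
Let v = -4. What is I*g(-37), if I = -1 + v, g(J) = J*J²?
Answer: 253265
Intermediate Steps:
g(J) = J³
I = -5 (I = -1 - 4 = -5)
I*g(-37) = -5*(-37)³ = -5*(-50653) = 253265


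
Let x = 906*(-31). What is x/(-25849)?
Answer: 28086/25849 ≈ 1.0865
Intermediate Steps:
x = -28086
x/(-25849) = -28086/(-25849) = -28086*(-1/25849) = 28086/25849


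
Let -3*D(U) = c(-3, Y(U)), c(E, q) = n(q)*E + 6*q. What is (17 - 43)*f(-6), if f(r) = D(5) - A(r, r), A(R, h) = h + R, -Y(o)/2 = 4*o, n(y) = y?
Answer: -1352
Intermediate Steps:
Y(o) = -8*o
c(E, q) = 6*q + E*q (c(E, q) = q*E + 6*q = E*q + 6*q = 6*q + E*q)
D(U) = 8*U (D(U) = -(-8*U)*(6 - 3)/3 = -(-8*U)*3/3 = -(-8)*U = 8*U)
A(R, h) = R + h
f(r) = 40 - 2*r (f(r) = 8*5 - (r + r) = 40 - 2*r)
(17 - 43)*f(-6) = (17 - 43)*(40 - 2*(-6)) = -26*(40 + 12) = -26*52 = -1352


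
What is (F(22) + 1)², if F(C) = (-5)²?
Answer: 676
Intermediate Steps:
F(C) = 25
(F(22) + 1)² = (25 + 1)² = 26² = 676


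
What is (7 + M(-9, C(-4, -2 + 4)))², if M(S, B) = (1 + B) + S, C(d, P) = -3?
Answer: 16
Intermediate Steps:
M(S, B) = 1 + B + S
(7 + M(-9, C(-4, -2 + 4)))² = (7 + (1 - 3 - 9))² = (7 - 11)² = (-4)² = 16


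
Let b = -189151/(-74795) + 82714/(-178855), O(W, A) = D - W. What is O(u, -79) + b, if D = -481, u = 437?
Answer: -490114560763/535098389 ≈ -915.93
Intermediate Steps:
O(W, A) = -481 - W
b = 1105760339/535098389 (b = -189151*(-1/74795) + 82714*(-1/178855) = 189151/74795 - 82714/178855 = 1105760339/535098389 ≈ 2.0665)
O(u, -79) + b = (-481 - 1*437) + 1105760339/535098389 = (-481 - 437) + 1105760339/535098389 = -918 + 1105760339/535098389 = -490114560763/535098389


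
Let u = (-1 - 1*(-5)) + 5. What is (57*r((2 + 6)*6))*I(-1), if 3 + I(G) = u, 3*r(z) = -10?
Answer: -1140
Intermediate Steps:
r(z) = -10/3 (r(z) = (⅓)*(-10) = -10/3)
u = 9 (u = (-1 + 5) + 5 = 4 + 5 = 9)
I(G) = 6 (I(G) = -3 + 9 = 6)
(57*r((2 + 6)*6))*I(-1) = (57*(-10/3))*6 = -190*6 = -1140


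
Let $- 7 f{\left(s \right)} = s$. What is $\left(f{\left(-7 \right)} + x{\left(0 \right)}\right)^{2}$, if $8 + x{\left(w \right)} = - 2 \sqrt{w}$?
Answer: $49$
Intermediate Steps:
$x{\left(w \right)} = -8 - 2 \sqrt{w}$
$f{\left(s \right)} = - \frac{s}{7}$
$\left(f{\left(-7 \right)} + x{\left(0 \right)}\right)^{2} = \left(\left(- \frac{1}{7}\right) \left(-7\right) - \left(8 + 2 \sqrt{0}\right)\right)^{2} = \left(1 - 8\right)^{2} = \left(-7\right)^{2} = 49$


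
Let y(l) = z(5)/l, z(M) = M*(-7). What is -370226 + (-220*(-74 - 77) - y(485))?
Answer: -32689575/97 ≈ -3.3701e+5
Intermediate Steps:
z(M) = -7*M
y(l) = -35/l (y(l) = (-7*5)/l = -35/l)
-370226 + (-220*(-74 - 77) - y(485)) = -370226 + (-220*(-74 - 77) - (-35)/485) = -370226 + (-220*(-151) - (-35)/485) = -370226 + (33220 - 1*(-7/97)) = -370226 + (33220 + 7/97) = -370226 + 3222347/97 = -32689575/97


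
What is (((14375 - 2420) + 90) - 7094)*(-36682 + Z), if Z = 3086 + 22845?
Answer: -53228201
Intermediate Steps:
Z = 25931
(((14375 - 2420) + 90) - 7094)*(-36682 + Z) = (((14375 - 2420) + 90) - 7094)*(-36682 + 25931) = ((11955 + 90) - 7094)*(-10751) = (12045 - 7094)*(-10751) = 4951*(-10751) = -53228201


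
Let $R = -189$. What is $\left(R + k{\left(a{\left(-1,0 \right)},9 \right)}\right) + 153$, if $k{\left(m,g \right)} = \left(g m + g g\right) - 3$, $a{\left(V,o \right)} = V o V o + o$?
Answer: $42$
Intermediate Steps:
$a{\left(V,o \right)} = o + V^{2} o^{2}$ ($a{\left(V,o \right)} = o V^{2} o + o = V^{2} o^{2} + o = o + V^{2} o^{2}$)
$k{\left(m,g \right)} = -3 + g^{2} + g m$ ($k{\left(m,g \right)} = \left(g m + g^{2}\right) - 3 = \left(g^{2} + g m\right) - 3 = -3 + g^{2} + g m$)
$\left(R + k{\left(a{\left(-1,0 \right)},9 \right)}\right) + 153 = \left(-189 + \left(-3 + 9^{2} + 9 \cdot 0 \left(1 + 0 \left(-1\right)^{2}\right)\right)\right) + 153 = \left(-189 + \left(-3 + 81 + 9 \cdot 0 \left(1 + 0 \cdot 1\right)\right)\right) + 153 = \left(-189 + \left(-3 + 81 + 9 \cdot 0 \left(1 + 0\right)\right)\right) + 153 = \left(-189 + \left(-3 + 81 + 9 \cdot 0 \cdot 1\right)\right) + 153 = \left(-189 + \left(-3 + 81 + 9 \cdot 0\right)\right) + 153 = \left(-189 + \left(-3 + 81 + 0\right)\right) + 153 = \left(-189 + 78\right) + 153 = -111 + 153 = 42$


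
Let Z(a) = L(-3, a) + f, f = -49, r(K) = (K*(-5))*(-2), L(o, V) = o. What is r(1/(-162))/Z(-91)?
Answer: 5/4212 ≈ 0.0011871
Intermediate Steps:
r(K) = 10*K (r(K) = -5*K*(-2) = 10*K)
Z(a) = -52 (Z(a) = -3 - 49 = -52)
r(1/(-162))/Z(-91) = (10/(-162))/(-52) = (10*(-1/162))*(-1/52) = -5/81*(-1/52) = 5/4212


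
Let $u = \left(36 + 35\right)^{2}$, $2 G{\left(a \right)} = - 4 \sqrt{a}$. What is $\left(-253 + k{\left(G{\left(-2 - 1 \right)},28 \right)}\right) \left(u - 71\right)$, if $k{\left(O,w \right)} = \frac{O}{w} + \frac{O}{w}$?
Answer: $-1257410 - 710 i \sqrt{3} \approx -1.2574 \cdot 10^{6} - 1229.8 i$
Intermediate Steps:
$G{\left(a \right)} = - 2 \sqrt{a}$ ($G{\left(a \right)} = \frac{\left(-4\right) \sqrt{a}}{2} = - 2 \sqrt{a}$)
$k{\left(O,w \right)} = \frac{2 O}{w}$
$u = 5041$ ($u = 71^{2} = 5041$)
$\left(-253 + k{\left(G{\left(-2 - 1 \right)},28 \right)}\right) \left(u - 71\right) = \left(-253 + \frac{2 \left(- 2 \sqrt{-2 - 1}\right)}{28}\right) \left(5041 - 71\right) = \left(-253 + 2 \left(- 2 \sqrt{-2 - 1}\right) \frac{1}{28}\right) 4970 = \left(-253 + 2 \left(- 2 \sqrt{-3}\right) \frac{1}{28}\right) 4970 = \left(-253 + 2 \left(- 2 i \sqrt{3}\right) \frac{1}{28}\right) 4970 = \left(-253 - \frac{i \sqrt{3}}{7}\right) 4970 = -1257410 - 710 i \sqrt{3}$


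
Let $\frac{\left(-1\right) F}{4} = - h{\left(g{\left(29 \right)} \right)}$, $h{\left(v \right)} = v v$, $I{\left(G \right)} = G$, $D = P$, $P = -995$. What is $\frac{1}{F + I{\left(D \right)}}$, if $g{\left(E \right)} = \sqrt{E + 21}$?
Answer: $- \frac{1}{795} \approx -0.0012579$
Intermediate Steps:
$g{\left(E \right)} = \sqrt{21 + E}$
$D = -995$
$h{\left(v \right)} = v^{2}$
$F = 200$ ($F = - 4 \left(- \left(\sqrt{21 + 29}\right)^{2}\right) = - 4 \left(- \left(\sqrt{50}\right)^{2}\right) = - 4 \left(- \left(5 \sqrt{2}\right)^{2}\right) = - 4 \left(\left(-1\right) 50\right) = \left(-4\right) \left(-50\right) = 200$)
$\frac{1}{F + I{\left(D \right)}} = \frac{1}{200 - 995} = \frac{1}{-795} = - \frac{1}{795}$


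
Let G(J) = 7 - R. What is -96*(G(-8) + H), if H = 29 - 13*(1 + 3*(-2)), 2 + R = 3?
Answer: -9600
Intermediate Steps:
R = 1 (R = -2 + 3 = 1)
G(J) = 6 (G(J) = 7 - 1*1 = 7 - 1 = 6)
H = 94 (H = 29 - 13*(1 - 6) = 29 - 13*(-5) = 29 + 65 = 94)
-96*(G(-8) + H) = -96*(6 + 94) = -96*100 = -9600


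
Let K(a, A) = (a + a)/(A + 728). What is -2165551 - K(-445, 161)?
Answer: -1925173949/889 ≈ -2.1655e+6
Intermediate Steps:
K(a, A) = 2*a/(728 + A) (K(a, A) = (2*a)/(728 + A) = 2*a/(728 + A))
-2165551 - K(-445, 161) = -2165551 - 2*(-445)/(728 + 161) = -2165551 - 2*(-445)/889 = -2165551 - 1*(-890/889) = -2165551 + 890/889 = -1925173949/889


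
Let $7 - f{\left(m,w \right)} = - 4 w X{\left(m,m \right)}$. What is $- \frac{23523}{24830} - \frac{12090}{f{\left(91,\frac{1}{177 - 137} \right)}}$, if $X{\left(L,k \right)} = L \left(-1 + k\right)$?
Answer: $- \frac{159812349}{10254790} \approx -15.584$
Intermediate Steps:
$f{\left(m,w \right)} = 7 + 4 m w \left(-1 + m\right)$ ($f{\left(m,w \right)} = 7 - - 4 w m \left(-1 + m\right) = 7 - - 4 m w \left(-1 + m\right) = 7 + 4 m w \left(-1 + m\right)$)
$- \frac{23523}{24830} - \frac{12090}{f{\left(91,\frac{1}{177 - 137} \right)}} = - \frac{23523}{24830} - \frac{12090}{7 + 4 \cdot 91 \frac{1}{177 - 137} \left(-1 + 91\right)} = \left(-23523\right) \frac{1}{24830} - \frac{12090}{7 + 4 \cdot 91 \cdot \frac{1}{40} \cdot 90} = - \frac{23523}{24830} - \frac{12090}{7 + 4 \cdot 91 \cdot \frac{1}{40} \cdot 90} = - \frac{23523}{24830} - \frac{12090}{7 + 819} = - \frac{23523}{24830} - \frac{12090}{826} = - \frac{23523}{24830} - \frac{6045}{413} = - \frac{159812349}{10254790}$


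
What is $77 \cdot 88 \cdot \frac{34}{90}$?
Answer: $\frac{115192}{45} \approx 2559.8$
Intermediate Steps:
$77 \cdot 88 \cdot \frac{34}{90} = 6776 \cdot 34 \cdot \frac{1}{90} = 6776 \cdot \frac{17}{45} = \frac{115192}{45}$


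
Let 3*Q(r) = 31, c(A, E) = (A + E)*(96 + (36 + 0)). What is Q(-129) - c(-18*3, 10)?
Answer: 17455/3 ≈ 5818.3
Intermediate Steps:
c(A, E) = 132*A + 132*E (c(A, E) = (A + E)*(96 + 36) = (A + E)*132 = 132*A + 132*E)
Q(r) = 31/3 (Q(r) = (⅓)*31 = 31/3)
Q(-129) - c(-18*3, 10) = 31/3 - (132*(-18*3) + 132*10) = 31/3 - (132*(-54) + 1320) = 31/3 - (-7128 + 1320) = 31/3 - 1*(-5808) = 31/3 + 5808 = 17455/3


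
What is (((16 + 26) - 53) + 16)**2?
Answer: 25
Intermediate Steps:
(((16 + 26) - 53) + 16)**2 = ((42 - 53) + 16)**2 = (-11 + 16)**2 = 5**2 = 25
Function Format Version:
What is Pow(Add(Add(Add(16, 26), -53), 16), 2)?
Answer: 25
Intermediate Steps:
Pow(Add(Add(Add(16, 26), -53), 16), 2) = Pow(Add(Add(42, -53), 16), 2) = Pow(Add(-11, 16), 2) = Pow(5, 2) = 25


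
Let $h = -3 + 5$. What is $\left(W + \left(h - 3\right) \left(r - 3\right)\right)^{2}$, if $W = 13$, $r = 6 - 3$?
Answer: $169$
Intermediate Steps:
$r = 3$ ($r = 6 - 3 = 3$)
$h = 2$
$\left(W + \left(h - 3\right) \left(r - 3\right)\right)^{2} = \left(13 + \left(2 - 3\right) \left(3 - 3\right)\right)^{2} = \left(13 - 0\right)^{2} = \left(13 + 0\right)^{2} = 13^{2} = 169$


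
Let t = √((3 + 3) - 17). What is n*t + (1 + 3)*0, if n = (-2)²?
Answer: 4*I*√11 ≈ 13.266*I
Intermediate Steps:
t = I*√11 (t = √(6 - 17) = √(-11) = I*√11 ≈ 3.3166*I)
n = 4
n*t + (1 + 3)*0 = 4*(I*√11) + (1 + 3)*0 = 4*I*√11 + 4*0 = 4*I*√11 + 0 = 4*I*√11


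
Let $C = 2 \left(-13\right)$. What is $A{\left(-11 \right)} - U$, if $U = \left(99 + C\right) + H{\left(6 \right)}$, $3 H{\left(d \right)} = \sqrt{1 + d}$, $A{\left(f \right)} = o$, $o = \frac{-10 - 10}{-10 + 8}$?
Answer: $-63 - \frac{\sqrt{7}}{3} \approx -63.882$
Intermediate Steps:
$o = 10$ ($o = - \frac{20}{-2} = \left(-20\right) \left(- \frac{1}{2}\right) = 10$)
$A{\left(f \right)} = 10$
$C = -26$
$H{\left(d \right)} = \frac{\sqrt{1 + d}}{3}$
$U = 73 + \frac{\sqrt{7}}{3}$ ($U = \left(99 - 26\right) + \frac{\sqrt{1 + 6}}{3} = 73 + \frac{\sqrt{7}}{3} \approx 73.882$)
$A{\left(-11 \right)} - U = 10 - \left(73 + \frac{\sqrt{7}}{3}\right) = -63 - \frac{\sqrt{7}}{3}$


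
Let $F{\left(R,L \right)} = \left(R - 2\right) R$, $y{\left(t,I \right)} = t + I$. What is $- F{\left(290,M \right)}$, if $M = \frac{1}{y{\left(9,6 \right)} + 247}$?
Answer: $-83520$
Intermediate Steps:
$y{\left(t,I \right)} = I + t$
$M = \frac{1}{262}$ ($M = \frac{1}{\left(6 + 9\right) + 247} = \frac{1}{15 + 247} = \frac{1}{262} \approx 0.0038168$)
$F{\left(R,L \right)} = R \left(-2 + R\right)$ ($F{\left(R,L \right)} = \left(-2 + R\right) R = R \left(-2 + R\right)$)
$- F{\left(290,M \right)} = - 290 \left(-2 + 290\right) = - 290 \cdot 288 = \left(-1\right) 83520 = -83520$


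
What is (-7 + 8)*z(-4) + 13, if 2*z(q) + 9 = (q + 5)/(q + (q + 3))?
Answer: 42/5 ≈ 8.4000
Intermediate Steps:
z(q) = -9/2 + (5 + q)/(2*(3 + 2*q)) (z(q) = -9/2 + ((q + 5)/(q + (q + 3)))/2 = -9/2 + ((5 + q)/(q + (3 + q)))/2 = -9/2 + ((5 + q)/(3 + 2*q))/2 = -9/2 + (5 + q)/(2*(3 + 2*q)))
(-7 + 8)*z(-4) + 13 = (-7 + 8)*((-22 - 17*(-4))/(2*(3 + 2*(-4)))) + 13 = 1*((-22 + 68)/(2*(3 - 8))) + 13 = 1*((½)*46/(-5)) + 13 = 1*((½)*(-⅕)*46) + 13 = 1*(-23/5) + 13 = -23/5 + 13 = 42/5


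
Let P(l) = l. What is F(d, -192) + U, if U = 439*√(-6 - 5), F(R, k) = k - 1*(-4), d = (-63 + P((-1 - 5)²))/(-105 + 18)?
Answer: -188 + 439*I*√11 ≈ -188.0 + 1456.0*I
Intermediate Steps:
d = 9/29 (d = (-63 + (-1 - 5)²)/(-105 + 18) = (-63 + (-6)²)/(-87) = (-63 + 36)*(-1/87) = -27*(-1/87) = 9/29 ≈ 0.31034)
F(R, k) = 4 + k (F(R, k) = k + 4 = 4 + k)
U = 439*I*√11 (U = 439*√(-11) = 439*(I*√11) = 439*I*√11 ≈ 1456.0*I)
F(d, -192) + U = (4 - 192) + 439*I*√11 = -188 + 439*I*√11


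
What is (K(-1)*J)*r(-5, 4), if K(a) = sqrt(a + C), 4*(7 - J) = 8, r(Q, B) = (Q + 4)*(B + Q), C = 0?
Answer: 5*I ≈ 5.0*I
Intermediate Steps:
r(Q, B) = (4 + Q)*(B + Q)
J = 5 (J = 7 - 1/4*8 = 7 - 2 = 5)
K(a) = sqrt(a) (K(a) = sqrt(a + 0) = sqrt(a))
(K(-1)*J)*r(-5, 4) = (sqrt(-1)*5)*((-5)**2 + 4*4 + 4*(-5) + 4*(-5)) = (I*5)*(25 + 16 - 20 - 20) = (5*I)*1 = 5*I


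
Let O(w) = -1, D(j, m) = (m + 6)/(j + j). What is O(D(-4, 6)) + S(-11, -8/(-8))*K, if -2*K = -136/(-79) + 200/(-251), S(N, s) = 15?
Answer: -157349/19829 ≈ -7.9353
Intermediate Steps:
D(j, m) = (6 + m)/(2*j) (D(j, m) = (6 + m)/((2*j)) = (6 + m)*(1/(2*j)) = (6 + m)/(2*j))
K = -9168/19829 (K = -(-136/(-79) + 200/(-251))/2 = -(-136*(-1/79) + 200*(-1/251))/2 = -(136/79 - 200/251)/2 = -1/2*18336/19829 = -9168/19829 ≈ -0.46235)
O(D(-4, 6)) + S(-11, -8/(-8))*K = -1 + 15*(-9168/19829) = -1 - 137520/19829 = -157349/19829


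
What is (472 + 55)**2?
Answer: 277729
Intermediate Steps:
(472 + 55)**2 = 527**2 = 277729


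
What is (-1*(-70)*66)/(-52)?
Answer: -1155/13 ≈ -88.846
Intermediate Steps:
(-1*(-70)*66)/(-52) = (70*66)*(-1/52) = 4620*(-1/52) = -1155/13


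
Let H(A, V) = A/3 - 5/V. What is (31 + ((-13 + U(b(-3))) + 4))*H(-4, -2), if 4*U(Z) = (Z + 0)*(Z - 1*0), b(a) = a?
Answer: 679/24 ≈ 28.292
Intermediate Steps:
H(A, V) = -5/V + A/3 (H(A, V) = A*(⅓) - 5/V = A/3 - 5/V = -5/V + A/3)
U(Z) = Z²/4 (U(Z) = ((Z + 0)*(Z - 1*0))/4 = (Z*(Z + 0))/4 = (Z*Z)/4 = Z²/4)
(31 + ((-13 + U(b(-3))) + 4))*H(-4, -2) = (31 + ((-13 + (¼)*(-3)²) + 4))*(-5/(-2) + (⅓)*(-4)) = (31 + ((-13 + (¼)*9) + 4))*(-5*(-½) - 4/3) = (31 + ((-13 + 9/4) + 4))*(5/2 - 4/3) = (31 + (-43/4 + 4))*(7/6) = (31 - 27/4)*(7/6) = (97/4)*(7/6) = 679/24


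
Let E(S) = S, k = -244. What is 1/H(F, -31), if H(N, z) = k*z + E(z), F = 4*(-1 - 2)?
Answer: 1/7533 ≈ 0.00013275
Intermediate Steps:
F = -12 (F = 4*(-3) = -12)
H(N, z) = -243*z (H(N, z) = -244*z + z = -243*z)
1/H(F, -31) = 1/(-243*(-31)) = 1/7533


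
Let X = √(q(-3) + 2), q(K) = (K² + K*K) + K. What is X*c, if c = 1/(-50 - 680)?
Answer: -√17/730 ≈ -0.0056481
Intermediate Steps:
q(K) = K + 2*K² (q(K) = (K² + K²) + K = 2*K² + K = K + 2*K²)
X = √17 (X = √(-3*(1 + 2*(-3)) + 2) = √(-3*(1 - 6) + 2) = √(-3*(-5) + 2) = √(15 + 2) = √17 ≈ 4.1231)
c = -1/730 (c = 1/(-730) = -1/730 ≈ -0.0013699)
X*c = √17*(-1/730) = -√17/730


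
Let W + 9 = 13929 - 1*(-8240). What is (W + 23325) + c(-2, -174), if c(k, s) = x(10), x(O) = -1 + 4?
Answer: 45488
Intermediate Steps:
W = 22160 (W = -9 + (13929 - 1*(-8240)) = -9 + (13929 + 8240) = -9 + 22169 = 22160)
x(O) = 3
c(k, s) = 3
(W + 23325) + c(-2, -174) = (22160 + 23325) + 3 = 45485 + 3 = 45488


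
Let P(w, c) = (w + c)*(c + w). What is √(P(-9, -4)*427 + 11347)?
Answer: √83510 ≈ 288.98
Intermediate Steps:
P(w, c) = (c + w)² (P(w, c) = (c + w)*(c + w) = (c + w)²)
√(P(-9, -4)*427 + 11347) = √((-4 - 9)²*427 + 11347) = √((-13)²*427 + 11347) = √(169*427 + 11347) = √(72163 + 11347) = √83510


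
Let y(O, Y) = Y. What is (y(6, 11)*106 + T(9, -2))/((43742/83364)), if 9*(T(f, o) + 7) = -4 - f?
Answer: 144747692/65613 ≈ 2206.1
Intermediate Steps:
T(f, o) = -67/9 - f/9 (T(f, o) = -7 + (-4 - f)/9 = -7 + (-4/9 - f/9) = -67/9 - f/9)
(y(6, 11)*106 + T(9, -2))/((43742/83364)) = (11*106 + (-67/9 - ⅑*9))/((43742/83364)) = (1166 + (-67/9 - 1))/((43742*(1/83364))) = (1166 - 76/9)/(21871/41682) = (10418/9)*(41682/21871) = 144747692/65613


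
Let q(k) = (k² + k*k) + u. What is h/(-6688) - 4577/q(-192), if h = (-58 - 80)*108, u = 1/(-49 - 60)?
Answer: 14554647365/6718389436 ≈ 2.1664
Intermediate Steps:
u = -1/109 (u = 1/(-109) = -1/109 ≈ -0.0091743)
q(k) = -1/109 + 2*k² (q(k) = (k² + k*k) - 1/109 = (k² + k²) - 1/109 = 2*k² - 1/109 = -1/109 + 2*k²)
h = -14904 (h = -138*108 = -14904)
h/(-6688) - 4577/q(-192) = -14904/(-6688) - 4577/(-1/109 + 2*(-192)²) = -14904*(-1/6688) - 4577/(-1/109 + 2*36864) = 1863/836 - 4577/(-1/109 + 73728) = 1863/836 - 4577/8036351/109 = 1863/836 - 4577*109/8036351 = 1863/836 - 498893/8036351 = 14554647365/6718389436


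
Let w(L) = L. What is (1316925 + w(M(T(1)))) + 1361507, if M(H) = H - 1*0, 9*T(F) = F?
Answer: 24105889/9 ≈ 2.6784e+6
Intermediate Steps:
T(F) = F/9
M(H) = H (M(H) = H + 0 = H)
(1316925 + w(M(T(1)))) + 1361507 = (1316925 + (1/9)*1) + 1361507 = (1316925 + 1/9) + 1361507 = 11852326/9 + 1361507 = 24105889/9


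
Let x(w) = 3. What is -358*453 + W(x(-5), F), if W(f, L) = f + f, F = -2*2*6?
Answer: -162168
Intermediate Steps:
F = -24 (F = -4*6 = -24)
W(f, L) = 2*f
-358*453 + W(x(-5), F) = -358*453 + 2*3 = -162174 + 6 = -162168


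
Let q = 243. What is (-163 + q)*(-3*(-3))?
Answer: 720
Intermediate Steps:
(-163 + q)*(-3*(-3)) = (-163 + 243)*(-3*(-3)) = 80*9 = 720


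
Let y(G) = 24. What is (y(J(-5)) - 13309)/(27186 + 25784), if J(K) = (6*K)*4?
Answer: -2657/10594 ≈ -0.25080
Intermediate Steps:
J(K) = 24*K
(y(J(-5)) - 13309)/(27186 + 25784) = (24 - 13309)/(27186 + 25784) = -13285/52970 = -13285*1/52970 = -2657/10594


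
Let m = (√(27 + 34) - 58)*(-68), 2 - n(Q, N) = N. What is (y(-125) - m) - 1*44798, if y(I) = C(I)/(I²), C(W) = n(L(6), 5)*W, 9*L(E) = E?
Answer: -6092747/125 + 68*√61 ≈ -48211.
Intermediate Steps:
L(E) = E/9
n(Q, N) = 2 - N
C(W) = -3*W (C(W) = (2 - 1*5)*W = (2 - 5)*W = -3*W)
m = 3944 - 68*√61 (m = (√61 - 58)*(-68) = (-58 + √61)*(-68) = 3944 - 68*√61 ≈ 3412.9)
y(I) = -3/I (y(I) = (-3*I)/(I²) = (-3*I)/I² = -3/I)
(y(-125) - m) - 1*44798 = (-3/(-125) - (3944 - 68*√61)) - 1*44798 = (-3*(-1/125) + (-3944 + 68*√61)) - 44798 = (3/125 + (-3944 + 68*√61)) - 44798 = (-492997/125 + 68*√61) - 44798 = -6092747/125 + 68*√61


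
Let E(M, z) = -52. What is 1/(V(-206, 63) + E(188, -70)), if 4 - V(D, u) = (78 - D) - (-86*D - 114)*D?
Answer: -1/3626344 ≈ -2.7576e-7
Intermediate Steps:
V(D, u) = -74 + D + D*(-114 - 86*D) (V(D, u) = 4 - ((78 - D) - (-86*D - 114)*D) = 4 - ((78 - D) - (-114 - 86*D)*D) = 4 - ((78 - D) - D*(-114 - 86*D)) = 4 - (78 - D - D*(-114 - 86*D)) = 4 + (-78 + D + D*(-114 - 86*D)) = -74 + D + D*(-114 - 86*D))
1/(V(-206, 63) + E(188, -70)) = 1/((-74 - 113*(-206) - 86*(-206)²) - 52) = 1/((-74 + 23278 - 86*42436) - 52) = 1/((-74 + 23278 - 3649496) - 52) = 1/(-3626292 - 52) = 1/(-3626344) = -1/3626344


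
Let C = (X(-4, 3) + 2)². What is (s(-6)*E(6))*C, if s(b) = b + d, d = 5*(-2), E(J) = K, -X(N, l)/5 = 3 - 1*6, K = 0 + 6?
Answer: -27744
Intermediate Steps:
K = 6
X(N, l) = 15 (X(N, l) = -5*(3 - 1*6) = -5*(3 - 6) = -5*(-3) = 15)
E(J) = 6
d = -10
C = 289 (C = (15 + 2)² = 17² = 289)
s(b) = -10 + b (s(b) = b - 10 = -10 + b)
(s(-6)*E(6))*C = ((-10 - 6)*6)*289 = -16*6*289 = -96*289 = -27744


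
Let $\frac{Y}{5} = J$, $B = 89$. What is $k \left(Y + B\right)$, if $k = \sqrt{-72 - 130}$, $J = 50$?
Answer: $339 i \sqrt{202} \approx 4818.1 i$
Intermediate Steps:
$Y = 250$ ($Y = 5 \cdot 50 = 250$)
$k = i \sqrt{202}$ ($k = \sqrt{-202} = i \sqrt{202} \approx 14.213 i$)
$k \left(Y + B\right) = i \sqrt{202} \left(250 + 89\right) = i \sqrt{202} \cdot 339 = 339 i \sqrt{202}$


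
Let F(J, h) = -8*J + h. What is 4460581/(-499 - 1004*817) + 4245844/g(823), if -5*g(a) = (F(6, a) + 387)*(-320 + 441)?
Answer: -9025704910751/57700740867 ≈ -156.42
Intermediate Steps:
F(J, h) = h - 8*J
g(a) = -41019/5 - 121*a/5 (g(a) = -((a - 8*6) + 387)*(-320 + 441)/5 = -((a - 48) + 387)*121/5 = -((-48 + a) + 387)*121/5 = -(339 + a)*121/5 = -(41019 + 121*a)/5 = -41019/5 - 121*a/5)
4460581/(-499 - 1004*817) + 4245844/g(823) = 4460581/(-499 - 1004*817) + 4245844/(-41019/5 - 121/5*823) = 4460581/(-499 - 820268) + 4245844/(-41019/5 - 99583/5) = 4460581/(-820767) + 4245844/(-140602/5) = 4460581*(-1/820767) + 4245844*(-5/140602) = -4460581/820767 - 10614610/70301 = -9025704910751/57700740867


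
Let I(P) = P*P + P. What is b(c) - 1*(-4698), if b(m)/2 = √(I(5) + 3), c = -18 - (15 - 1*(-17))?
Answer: 4698 + 2*√33 ≈ 4709.5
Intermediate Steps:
I(P) = P + P² (I(P) = P² + P = P + P²)
c = -50 (c = -18 - (15 + 17) = -18 - 1*32 = -18 - 32 = -50)
b(m) = 2*√33 (b(m) = 2*√(5*(1 + 5) + 3) = 2*√(5*6 + 3) = 2*√(30 + 3) = 2*√33)
b(c) - 1*(-4698) = 2*√33 - 1*(-4698) = 2*√33 + 4698 = 4698 + 2*√33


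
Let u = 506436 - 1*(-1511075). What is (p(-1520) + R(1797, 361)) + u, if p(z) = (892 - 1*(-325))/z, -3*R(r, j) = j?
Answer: 9199297789/4560 ≈ 2.0174e+6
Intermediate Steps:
R(r, j) = -j/3
u = 2017511 (u = 506436 + 1511075 = 2017511)
p(z) = 1217/z (p(z) = (892 + 325)/z = 1217/z)
(p(-1520) + R(1797, 361)) + u = (1217/(-1520) - ⅓*361) + 2017511 = (1217*(-1/1520) - 361/3) + 2017511 = (-1217/1520 - 361/3) + 2017511 = -552371/4560 + 2017511 = 9199297789/4560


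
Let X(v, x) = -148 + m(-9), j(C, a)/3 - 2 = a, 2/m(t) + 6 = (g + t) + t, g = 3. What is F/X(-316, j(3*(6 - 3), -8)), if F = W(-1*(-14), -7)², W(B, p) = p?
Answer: -1029/3110 ≈ -0.33087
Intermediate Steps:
m(t) = 2/(-3 + 2*t) (m(t) = 2/(-6 + ((3 + t) + t)) = 2/(-6 + (3 + 2*t)) = 2/(-3 + 2*t))
j(C, a) = 6 + 3*a
X(v, x) = -3110/21 (X(v, x) = -148 + 2/(-3 + 2*(-9)) = -148 + 2/(-3 - 18) = -148 + 2/(-21) = -148 + 2*(-1/21) = -148 - 2/21 = -3110/21)
F = 49 (F = (-7)² = 49)
F/X(-316, j(3*(6 - 3), -8)) = 49/(-3110/21) = 49*(-21/3110) = -1029/3110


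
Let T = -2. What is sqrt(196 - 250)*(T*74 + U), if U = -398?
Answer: -1638*I*sqrt(6) ≈ -4012.3*I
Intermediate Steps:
sqrt(196 - 250)*(T*74 + U) = sqrt(196 - 250)*(-2*74 - 398) = sqrt(-54)*(-148 - 398) = (3*I*sqrt(6))*(-546) = -1638*I*sqrt(6)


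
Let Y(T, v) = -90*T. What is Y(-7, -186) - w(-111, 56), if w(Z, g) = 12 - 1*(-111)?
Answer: 507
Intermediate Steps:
w(Z, g) = 123 (w(Z, g) = 12 + 111 = 123)
Y(-7, -186) - w(-111, 56) = -90*(-7) - 1*123 = 630 - 123 = 507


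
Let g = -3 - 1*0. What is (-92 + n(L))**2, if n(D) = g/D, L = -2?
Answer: 32761/4 ≈ 8190.3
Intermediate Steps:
g = -3 (g = -3 + 0 = -3)
n(D) = -3/D
(-92 + n(L))**2 = (-92 - 3/(-2))**2 = (-92 - 3*(-1/2))**2 = (-92 + 3/2)**2 = (-181/2)**2 = 32761/4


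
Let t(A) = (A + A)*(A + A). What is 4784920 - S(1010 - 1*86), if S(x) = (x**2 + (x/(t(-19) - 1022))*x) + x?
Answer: 828849532/211 ≈ 3.9282e+6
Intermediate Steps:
t(A) = 4*A**2 (t(A) = (2*A)*(2*A) = 4*A**2)
S(x) = x + 423*x**2/422 (S(x) = (x**2 + (x/(4*(-19)**2 - 1022))*x) + x = (x**2 + (x/(4*361 - 1022))*x) + x = (x**2 + (x/(1444 - 1022))*x) + x = (x**2 + (x/422)*x) + x = (x**2 + x**2/422) + x = 423*x**2/422 + x = x + 423*x**2/422)
4784920 - S(1010 - 1*86) = 4784920 - (1010 - 1*86)*(422 + 423*(1010 - 1*86))/422 = 4784920 - (1010 - 86)*(422 + 423*(1010 - 86))/422 = 4784920 - 924*(422 + 423*924)/422 = 4784920 - 924*(422 + 390852)/422 = 4784920 - 924*391274/422 = 4784920 - 1*180768588/211 = 4784920 - 180768588/211 = 828849532/211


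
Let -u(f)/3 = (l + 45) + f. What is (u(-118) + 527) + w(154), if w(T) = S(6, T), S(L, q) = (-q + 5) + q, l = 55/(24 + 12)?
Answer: 8957/12 ≈ 746.42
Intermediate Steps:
l = 55/36 ≈ 1.5278
S(L, q) = 5 (S(L, q) = (5 - q) + q = 5)
w(T) = 5
u(f) = -1675/12 - 3*f (u(f) = -3*((55/36 + 45) + f) = -3*(1675/36 + f) = -1675/12 - 3*f)
(u(-118) + 527) + w(154) = ((-1675/12 - 3*(-118)) + 527) + 5 = ((-1675/12 + 354) + 527) + 5 = (2573/12 + 527) + 5 = 8897/12 + 5 = 8957/12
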